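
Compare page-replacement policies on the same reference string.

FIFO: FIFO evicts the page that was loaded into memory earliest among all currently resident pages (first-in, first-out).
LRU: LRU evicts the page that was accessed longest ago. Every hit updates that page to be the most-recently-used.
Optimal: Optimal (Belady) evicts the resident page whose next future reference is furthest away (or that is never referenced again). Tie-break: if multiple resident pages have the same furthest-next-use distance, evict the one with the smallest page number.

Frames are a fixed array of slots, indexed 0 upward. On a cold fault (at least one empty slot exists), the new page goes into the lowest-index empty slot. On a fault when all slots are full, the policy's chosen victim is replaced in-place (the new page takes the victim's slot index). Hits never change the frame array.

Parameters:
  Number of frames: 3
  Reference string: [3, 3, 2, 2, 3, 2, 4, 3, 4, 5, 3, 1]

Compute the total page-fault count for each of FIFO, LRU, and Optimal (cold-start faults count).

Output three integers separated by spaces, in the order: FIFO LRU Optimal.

--- FIFO ---
  step 0: ref 3 -> FAULT, frames=[3,-,-] (faults so far: 1)
  step 1: ref 3 -> HIT, frames=[3,-,-] (faults so far: 1)
  step 2: ref 2 -> FAULT, frames=[3,2,-] (faults so far: 2)
  step 3: ref 2 -> HIT, frames=[3,2,-] (faults so far: 2)
  step 4: ref 3 -> HIT, frames=[3,2,-] (faults so far: 2)
  step 5: ref 2 -> HIT, frames=[3,2,-] (faults so far: 2)
  step 6: ref 4 -> FAULT, frames=[3,2,4] (faults so far: 3)
  step 7: ref 3 -> HIT, frames=[3,2,4] (faults so far: 3)
  step 8: ref 4 -> HIT, frames=[3,2,4] (faults so far: 3)
  step 9: ref 5 -> FAULT, evict 3, frames=[5,2,4] (faults so far: 4)
  step 10: ref 3 -> FAULT, evict 2, frames=[5,3,4] (faults so far: 5)
  step 11: ref 1 -> FAULT, evict 4, frames=[5,3,1] (faults so far: 6)
  FIFO total faults: 6
--- LRU ---
  step 0: ref 3 -> FAULT, frames=[3,-,-] (faults so far: 1)
  step 1: ref 3 -> HIT, frames=[3,-,-] (faults so far: 1)
  step 2: ref 2 -> FAULT, frames=[3,2,-] (faults so far: 2)
  step 3: ref 2 -> HIT, frames=[3,2,-] (faults so far: 2)
  step 4: ref 3 -> HIT, frames=[3,2,-] (faults so far: 2)
  step 5: ref 2 -> HIT, frames=[3,2,-] (faults so far: 2)
  step 6: ref 4 -> FAULT, frames=[3,2,4] (faults so far: 3)
  step 7: ref 3 -> HIT, frames=[3,2,4] (faults so far: 3)
  step 8: ref 4 -> HIT, frames=[3,2,4] (faults so far: 3)
  step 9: ref 5 -> FAULT, evict 2, frames=[3,5,4] (faults so far: 4)
  step 10: ref 3 -> HIT, frames=[3,5,4] (faults so far: 4)
  step 11: ref 1 -> FAULT, evict 4, frames=[3,5,1] (faults so far: 5)
  LRU total faults: 5
--- Optimal ---
  step 0: ref 3 -> FAULT, frames=[3,-,-] (faults so far: 1)
  step 1: ref 3 -> HIT, frames=[3,-,-] (faults so far: 1)
  step 2: ref 2 -> FAULT, frames=[3,2,-] (faults so far: 2)
  step 3: ref 2 -> HIT, frames=[3,2,-] (faults so far: 2)
  step 4: ref 3 -> HIT, frames=[3,2,-] (faults so far: 2)
  step 5: ref 2 -> HIT, frames=[3,2,-] (faults so far: 2)
  step 6: ref 4 -> FAULT, frames=[3,2,4] (faults so far: 3)
  step 7: ref 3 -> HIT, frames=[3,2,4] (faults so far: 3)
  step 8: ref 4 -> HIT, frames=[3,2,4] (faults so far: 3)
  step 9: ref 5 -> FAULT, evict 2, frames=[3,5,4] (faults so far: 4)
  step 10: ref 3 -> HIT, frames=[3,5,4] (faults so far: 4)
  step 11: ref 1 -> FAULT, evict 3, frames=[1,5,4] (faults so far: 5)
  Optimal total faults: 5

Answer: 6 5 5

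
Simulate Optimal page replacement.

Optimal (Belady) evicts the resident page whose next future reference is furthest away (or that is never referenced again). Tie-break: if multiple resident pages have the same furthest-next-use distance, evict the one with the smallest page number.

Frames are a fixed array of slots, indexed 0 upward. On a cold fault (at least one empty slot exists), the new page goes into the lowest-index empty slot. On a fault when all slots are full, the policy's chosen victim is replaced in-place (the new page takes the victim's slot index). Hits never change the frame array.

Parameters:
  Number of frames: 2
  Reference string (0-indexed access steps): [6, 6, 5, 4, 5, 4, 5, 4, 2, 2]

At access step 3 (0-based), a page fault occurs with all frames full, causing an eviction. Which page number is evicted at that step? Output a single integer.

Step 0: ref 6 -> FAULT, frames=[6,-]
Step 1: ref 6 -> HIT, frames=[6,-]
Step 2: ref 5 -> FAULT, frames=[6,5]
Step 3: ref 4 -> FAULT, evict 6, frames=[4,5]
At step 3: evicted page 6

Answer: 6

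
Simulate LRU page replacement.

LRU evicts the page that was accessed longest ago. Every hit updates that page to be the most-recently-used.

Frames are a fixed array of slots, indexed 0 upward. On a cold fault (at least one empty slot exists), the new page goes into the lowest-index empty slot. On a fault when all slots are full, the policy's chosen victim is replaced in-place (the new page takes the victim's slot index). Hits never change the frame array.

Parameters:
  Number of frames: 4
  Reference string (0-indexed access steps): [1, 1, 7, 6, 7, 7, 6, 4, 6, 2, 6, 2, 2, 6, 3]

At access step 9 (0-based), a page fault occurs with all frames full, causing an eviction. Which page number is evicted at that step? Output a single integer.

Step 0: ref 1 -> FAULT, frames=[1,-,-,-]
Step 1: ref 1 -> HIT, frames=[1,-,-,-]
Step 2: ref 7 -> FAULT, frames=[1,7,-,-]
Step 3: ref 6 -> FAULT, frames=[1,7,6,-]
Step 4: ref 7 -> HIT, frames=[1,7,6,-]
Step 5: ref 7 -> HIT, frames=[1,7,6,-]
Step 6: ref 6 -> HIT, frames=[1,7,6,-]
Step 7: ref 4 -> FAULT, frames=[1,7,6,4]
Step 8: ref 6 -> HIT, frames=[1,7,6,4]
Step 9: ref 2 -> FAULT, evict 1, frames=[2,7,6,4]
At step 9: evicted page 1

Answer: 1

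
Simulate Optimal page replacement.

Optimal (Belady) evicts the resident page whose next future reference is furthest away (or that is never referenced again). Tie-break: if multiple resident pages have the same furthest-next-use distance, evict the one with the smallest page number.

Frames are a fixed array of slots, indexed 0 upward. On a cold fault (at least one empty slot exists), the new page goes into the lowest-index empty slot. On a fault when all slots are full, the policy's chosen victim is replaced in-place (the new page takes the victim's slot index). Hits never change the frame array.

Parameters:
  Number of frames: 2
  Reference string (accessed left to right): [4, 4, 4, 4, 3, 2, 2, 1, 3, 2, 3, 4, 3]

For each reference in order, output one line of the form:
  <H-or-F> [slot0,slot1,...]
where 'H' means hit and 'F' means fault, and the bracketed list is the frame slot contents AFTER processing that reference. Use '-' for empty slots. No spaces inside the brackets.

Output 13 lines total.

F [4,-]
H [4,-]
H [4,-]
H [4,-]
F [4,3]
F [2,3]
H [2,3]
F [1,3]
H [1,3]
F [2,3]
H [2,3]
F [4,3]
H [4,3]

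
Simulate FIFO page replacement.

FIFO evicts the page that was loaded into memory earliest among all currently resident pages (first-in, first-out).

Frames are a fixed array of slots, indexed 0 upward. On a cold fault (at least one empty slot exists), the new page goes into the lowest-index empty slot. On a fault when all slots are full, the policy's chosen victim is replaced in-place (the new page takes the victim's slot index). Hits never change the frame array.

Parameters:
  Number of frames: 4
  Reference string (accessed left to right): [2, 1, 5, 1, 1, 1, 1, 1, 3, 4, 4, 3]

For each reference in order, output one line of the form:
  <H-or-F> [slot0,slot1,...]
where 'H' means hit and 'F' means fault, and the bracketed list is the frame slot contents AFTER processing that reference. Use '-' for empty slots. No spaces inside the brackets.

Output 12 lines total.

F [2,-,-,-]
F [2,1,-,-]
F [2,1,5,-]
H [2,1,5,-]
H [2,1,5,-]
H [2,1,5,-]
H [2,1,5,-]
H [2,1,5,-]
F [2,1,5,3]
F [4,1,5,3]
H [4,1,5,3]
H [4,1,5,3]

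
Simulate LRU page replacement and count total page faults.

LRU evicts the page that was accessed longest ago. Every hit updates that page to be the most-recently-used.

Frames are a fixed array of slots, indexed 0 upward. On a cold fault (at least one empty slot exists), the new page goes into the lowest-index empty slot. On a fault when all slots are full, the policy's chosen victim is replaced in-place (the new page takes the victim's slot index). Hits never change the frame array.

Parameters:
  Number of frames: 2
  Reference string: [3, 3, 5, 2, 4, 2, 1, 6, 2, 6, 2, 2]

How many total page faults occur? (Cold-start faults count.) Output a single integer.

Step 0: ref 3 → FAULT, frames=[3,-]
Step 1: ref 3 → HIT, frames=[3,-]
Step 2: ref 5 → FAULT, frames=[3,5]
Step 3: ref 2 → FAULT (evict 3), frames=[2,5]
Step 4: ref 4 → FAULT (evict 5), frames=[2,4]
Step 5: ref 2 → HIT, frames=[2,4]
Step 6: ref 1 → FAULT (evict 4), frames=[2,1]
Step 7: ref 6 → FAULT (evict 2), frames=[6,1]
Step 8: ref 2 → FAULT (evict 1), frames=[6,2]
Step 9: ref 6 → HIT, frames=[6,2]
Step 10: ref 2 → HIT, frames=[6,2]
Step 11: ref 2 → HIT, frames=[6,2]
Total faults: 7

Answer: 7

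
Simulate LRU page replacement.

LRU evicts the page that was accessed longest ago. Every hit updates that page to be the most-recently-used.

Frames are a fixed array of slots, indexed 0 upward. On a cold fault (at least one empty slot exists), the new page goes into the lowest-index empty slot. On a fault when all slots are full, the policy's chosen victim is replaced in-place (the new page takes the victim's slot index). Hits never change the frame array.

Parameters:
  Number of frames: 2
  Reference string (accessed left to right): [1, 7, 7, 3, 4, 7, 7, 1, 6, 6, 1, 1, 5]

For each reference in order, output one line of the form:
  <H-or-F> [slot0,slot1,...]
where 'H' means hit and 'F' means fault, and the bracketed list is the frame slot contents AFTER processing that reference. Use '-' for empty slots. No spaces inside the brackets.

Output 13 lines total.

F [1,-]
F [1,7]
H [1,7]
F [3,7]
F [3,4]
F [7,4]
H [7,4]
F [7,1]
F [6,1]
H [6,1]
H [6,1]
H [6,1]
F [5,1]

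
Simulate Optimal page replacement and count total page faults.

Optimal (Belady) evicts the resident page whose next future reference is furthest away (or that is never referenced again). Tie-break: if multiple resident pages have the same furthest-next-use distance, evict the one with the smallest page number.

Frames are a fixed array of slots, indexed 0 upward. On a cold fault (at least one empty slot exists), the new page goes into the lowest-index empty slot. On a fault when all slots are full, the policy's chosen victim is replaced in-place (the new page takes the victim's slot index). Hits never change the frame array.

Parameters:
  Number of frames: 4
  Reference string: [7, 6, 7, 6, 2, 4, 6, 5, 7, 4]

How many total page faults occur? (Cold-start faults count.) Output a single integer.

Step 0: ref 7 → FAULT, frames=[7,-,-,-]
Step 1: ref 6 → FAULT, frames=[7,6,-,-]
Step 2: ref 7 → HIT, frames=[7,6,-,-]
Step 3: ref 6 → HIT, frames=[7,6,-,-]
Step 4: ref 2 → FAULT, frames=[7,6,2,-]
Step 5: ref 4 → FAULT, frames=[7,6,2,4]
Step 6: ref 6 → HIT, frames=[7,6,2,4]
Step 7: ref 5 → FAULT (evict 2), frames=[7,6,5,4]
Step 8: ref 7 → HIT, frames=[7,6,5,4]
Step 9: ref 4 → HIT, frames=[7,6,5,4]
Total faults: 5

Answer: 5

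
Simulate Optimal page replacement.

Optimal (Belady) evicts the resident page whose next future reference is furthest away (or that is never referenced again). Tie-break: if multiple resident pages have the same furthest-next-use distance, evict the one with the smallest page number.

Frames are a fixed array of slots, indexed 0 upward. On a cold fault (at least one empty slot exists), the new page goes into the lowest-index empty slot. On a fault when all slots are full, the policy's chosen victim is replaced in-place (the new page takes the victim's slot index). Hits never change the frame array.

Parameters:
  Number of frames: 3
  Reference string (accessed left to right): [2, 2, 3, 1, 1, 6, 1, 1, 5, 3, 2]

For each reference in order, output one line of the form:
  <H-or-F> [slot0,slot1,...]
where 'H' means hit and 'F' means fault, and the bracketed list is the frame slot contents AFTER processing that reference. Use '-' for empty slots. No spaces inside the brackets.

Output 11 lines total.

F [2,-,-]
H [2,-,-]
F [2,3,-]
F [2,3,1]
H [2,3,1]
F [6,3,1]
H [6,3,1]
H [6,3,1]
F [6,3,5]
H [6,3,5]
F [6,2,5]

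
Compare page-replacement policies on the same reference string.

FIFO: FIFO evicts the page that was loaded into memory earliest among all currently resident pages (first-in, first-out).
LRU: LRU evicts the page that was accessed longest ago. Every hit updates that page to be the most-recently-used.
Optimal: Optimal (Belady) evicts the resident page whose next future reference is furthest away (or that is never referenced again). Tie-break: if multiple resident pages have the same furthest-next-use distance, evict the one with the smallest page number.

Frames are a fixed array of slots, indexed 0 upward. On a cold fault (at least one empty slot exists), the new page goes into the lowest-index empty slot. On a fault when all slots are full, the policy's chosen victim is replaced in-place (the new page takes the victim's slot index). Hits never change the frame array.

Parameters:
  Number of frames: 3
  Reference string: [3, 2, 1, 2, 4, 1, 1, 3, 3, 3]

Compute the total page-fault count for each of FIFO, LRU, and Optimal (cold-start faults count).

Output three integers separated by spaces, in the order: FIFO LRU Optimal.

--- FIFO ---
  step 0: ref 3 -> FAULT, frames=[3,-,-] (faults so far: 1)
  step 1: ref 2 -> FAULT, frames=[3,2,-] (faults so far: 2)
  step 2: ref 1 -> FAULT, frames=[3,2,1] (faults so far: 3)
  step 3: ref 2 -> HIT, frames=[3,2,1] (faults so far: 3)
  step 4: ref 4 -> FAULT, evict 3, frames=[4,2,1] (faults so far: 4)
  step 5: ref 1 -> HIT, frames=[4,2,1] (faults so far: 4)
  step 6: ref 1 -> HIT, frames=[4,2,1] (faults so far: 4)
  step 7: ref 3 -> FAULT, evict 2, frames=[4,3,1] (faults so far: 5)
  step 8: ref 3 -> HIT, frames=[4,3,1] (faults so far: 5)
  step 9: ref 3 -> HIT, frames=[4,3,1] (faults so far: 5)
  FIFO total faults: 5
--- LRU ---
  step 0: ref 3 -> FAULT, frames=[3,-,-] (faults so far: 1)
  step 1: ref 2 -> FAULT, frames=[3,2,-] (faults so far: 2)
  step 2: ref 1 -> FAULT, frames=[3,2,1] (faults so far: 3)
  step 3: ref 2 -> HIT, frames=[3,2,1] (faults so far: 3)
  step 4: ref 4 -> FAULT, evict 3, frames=[4,2,1] (faults so far: 4)
  step 5: ref 1 -> HIT, frames=[4,2,1] (faults so far: 4)
  step 6: ref 1 -> HIT, frames=[4,2,1] (faults so far: 4)
  step 7: ref 3 -> FAULT, evict 2, frames=[4,3,1] (faults so far: 5)
  step 8: ref 3 -> HIT, frames=[4,3,1] (faults so far: 5)
  step 9: ref 3 -> HIT, frames=[4,3,1] (faults so far: 5)
  LRU total faults: 5
--- Optimal ---
  step 0: ref 3 -> FAULT, frames=[3,-,-] (faults so far: 1)
  step 1: ref 2 -> FAULT, frames=[3,2,-] (faults so far: 2)
  step 2: ref 1 -> FAULT, frames=[3,2,1] (faults so far: 3)
  step 3: ref 2 -> HIT, frames=[3,2,1] (faults so far: 3)
  step 4: ref 4 -> FAULT, evict 2, frames=[3,4,1] (faults so far: 4)
  step 5: ref 1 -> HIT, frames=[3,4,1] (faults so far: 4)
  step 6: ref 1 -> HIT, frames=[3,4,1] (faults so far: 4)
  step 7: ref 3 -> HIT, frames=[3,4,1] (faults so far: 4)
  step 8: ref 3 -> HIT, frames=[3,4,1] (faults so far: 4)
  step 9: ref 3 -> HIT, frames=[3,4,1] (faults so far: 4)
  Optimal total faults: 4

Answer: 5 5 4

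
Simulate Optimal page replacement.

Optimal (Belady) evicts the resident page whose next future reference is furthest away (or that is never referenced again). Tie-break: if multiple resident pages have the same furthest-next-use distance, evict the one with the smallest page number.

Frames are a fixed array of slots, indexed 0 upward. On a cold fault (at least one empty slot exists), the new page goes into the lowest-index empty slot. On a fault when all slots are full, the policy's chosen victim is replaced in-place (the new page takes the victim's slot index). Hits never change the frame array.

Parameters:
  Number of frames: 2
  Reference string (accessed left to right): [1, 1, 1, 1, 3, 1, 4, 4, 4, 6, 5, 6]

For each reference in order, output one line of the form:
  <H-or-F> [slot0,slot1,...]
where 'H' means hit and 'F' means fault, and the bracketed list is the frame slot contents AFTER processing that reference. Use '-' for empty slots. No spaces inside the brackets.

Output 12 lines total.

F [1,-]
H [1,-]
H [1,-]
H [1,-]
F [1,3]
H [1,3]
F [4,3]
H [4,3]
H [4,3]
F [4,6]
F [5,6]
H [5,6]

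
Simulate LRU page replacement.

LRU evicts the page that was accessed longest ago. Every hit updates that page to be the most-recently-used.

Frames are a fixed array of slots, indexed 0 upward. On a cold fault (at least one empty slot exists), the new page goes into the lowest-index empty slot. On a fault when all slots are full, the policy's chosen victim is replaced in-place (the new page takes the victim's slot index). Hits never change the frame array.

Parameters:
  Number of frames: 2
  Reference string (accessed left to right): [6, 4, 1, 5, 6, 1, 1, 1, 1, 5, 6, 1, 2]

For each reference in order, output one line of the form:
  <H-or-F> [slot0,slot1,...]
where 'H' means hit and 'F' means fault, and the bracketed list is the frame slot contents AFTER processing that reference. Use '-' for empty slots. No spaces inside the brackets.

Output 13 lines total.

F [6,-]
F [6,4]
F [1,4]
F [1,5]
F [6,5]
F [6,1]
H [6,1]
H [6,1]
H [6,1]
F [5,1]
F [5,6]
F [1,6]
F [1,2]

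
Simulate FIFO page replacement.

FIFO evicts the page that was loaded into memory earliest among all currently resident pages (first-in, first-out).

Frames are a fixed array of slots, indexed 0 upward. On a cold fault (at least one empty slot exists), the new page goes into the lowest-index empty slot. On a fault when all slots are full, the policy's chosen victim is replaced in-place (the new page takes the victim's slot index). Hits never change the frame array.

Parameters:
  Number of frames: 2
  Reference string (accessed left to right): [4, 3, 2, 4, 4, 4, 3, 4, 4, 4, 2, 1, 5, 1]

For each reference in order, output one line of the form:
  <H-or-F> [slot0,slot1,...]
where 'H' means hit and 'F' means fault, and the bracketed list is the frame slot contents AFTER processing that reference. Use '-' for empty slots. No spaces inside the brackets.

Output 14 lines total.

F [4,-]
F [4,3]
F [2,3]
F [2,4]
H [2,4]
H [2,4]
F [3,4]
H [3,4]
H [3,4]
H [3,4]
F [3,2]
F [1,2]
F [1,5]
H [1,5]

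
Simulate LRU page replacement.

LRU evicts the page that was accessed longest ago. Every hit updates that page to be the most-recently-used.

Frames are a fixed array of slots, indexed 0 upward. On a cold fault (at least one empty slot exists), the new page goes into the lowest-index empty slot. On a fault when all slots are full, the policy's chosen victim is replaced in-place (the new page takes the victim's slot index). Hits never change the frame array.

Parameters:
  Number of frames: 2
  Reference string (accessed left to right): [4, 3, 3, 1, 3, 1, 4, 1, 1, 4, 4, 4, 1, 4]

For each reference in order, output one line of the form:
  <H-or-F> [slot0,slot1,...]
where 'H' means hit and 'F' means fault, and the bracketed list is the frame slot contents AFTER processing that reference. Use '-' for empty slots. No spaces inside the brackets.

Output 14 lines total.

F [4,-]
F [4,3]
H [4,3]
F [1,3]
H [1,3]
H [1,3]
F [1,4]
H [1,4]
H [1,4]
H [1,4]
H [1,4]
H [1,4]
H [1,4]
H [1,4]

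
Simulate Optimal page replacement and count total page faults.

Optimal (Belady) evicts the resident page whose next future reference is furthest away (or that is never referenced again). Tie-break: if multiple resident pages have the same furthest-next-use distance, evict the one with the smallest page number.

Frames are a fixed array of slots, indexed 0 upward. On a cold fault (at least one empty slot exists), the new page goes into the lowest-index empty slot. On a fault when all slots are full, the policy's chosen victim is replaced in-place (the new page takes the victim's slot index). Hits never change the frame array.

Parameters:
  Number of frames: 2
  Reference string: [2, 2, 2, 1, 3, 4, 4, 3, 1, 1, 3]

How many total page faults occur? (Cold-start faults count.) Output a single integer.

Step 0: ref 2 → FAULT, frames=[2,-]
Step 1: ref 2 → HIT, frames=[2,-]
Step 2: ref 2 → HIT, frames=[2,-]
Step 3: ref 1 → FAULT, frames=[2,1]
Step 4: ref 3 → FAULT (evict 2), frames=[3,1]
Step 5: ref 4 → FAULT (evict 1), frames=[3,4]
Step 6: ref 4 → HIT, frames=[3,4]
Step 7: ref 3 → HIT, frames=[3,4]
Step 8: ref 1 → FAULT (evict 4), frames=[3,1]
Step 9: ref 1 → HIT, frames=[3,1]
Step 10: ref 3 → HIT, frames=[3,1]
Total faults: 5

Answer: 5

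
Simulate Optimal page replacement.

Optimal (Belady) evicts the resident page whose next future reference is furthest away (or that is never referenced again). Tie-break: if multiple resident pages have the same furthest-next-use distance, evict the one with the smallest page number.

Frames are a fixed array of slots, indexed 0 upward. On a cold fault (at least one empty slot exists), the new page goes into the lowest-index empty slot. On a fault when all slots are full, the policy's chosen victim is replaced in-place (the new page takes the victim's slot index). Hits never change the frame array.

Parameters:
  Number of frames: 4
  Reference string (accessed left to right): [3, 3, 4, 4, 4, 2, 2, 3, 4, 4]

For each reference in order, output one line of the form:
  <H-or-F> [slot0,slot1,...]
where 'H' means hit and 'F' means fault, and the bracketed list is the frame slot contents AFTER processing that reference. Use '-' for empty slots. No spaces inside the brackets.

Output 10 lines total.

F [3,-,-,-]
H [3,-,-,-]
F [3,4,-,-]
H [3,4,-,-]
H [3,4,-,-]
F [3,4,2,-]
H [3,4,2,-]
H [3,4,2,-]
H [3,4,2,-]
H [3,4,2,-]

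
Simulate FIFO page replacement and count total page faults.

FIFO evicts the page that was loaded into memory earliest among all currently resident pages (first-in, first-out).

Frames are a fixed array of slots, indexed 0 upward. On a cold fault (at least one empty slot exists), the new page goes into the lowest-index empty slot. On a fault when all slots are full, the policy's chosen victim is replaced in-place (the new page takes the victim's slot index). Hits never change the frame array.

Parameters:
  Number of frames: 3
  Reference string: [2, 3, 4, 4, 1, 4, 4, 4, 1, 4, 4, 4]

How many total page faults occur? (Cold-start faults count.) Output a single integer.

Step 0: ref 2 → FAULT, frames=[2,-,-]
Step 1: ref 3 → FAULT, frames=[2,3,-]
Step 2: ref 4 → FAULT, frames=[2,3,4]
Step 3: ref 4 → HIT, frames=[2,3,4]
Step 4: ref 1 → FAULT (evict 2), frames=[1,3,4]
Step 5: ref 4 → HIT, frames=[1,3,4]
Step 6: ref 4 → HIT, frames=[1,3,4]
Step 7: ref 4 → HIT, frames=[1,3,4]
Step 8: ref 1 → HIT, frames=[1,3,4]
Step 9: ref 4 → HIT, frames=[1,3,4]
Step 10: ref 4 → HIT, frames=[1,3,4]
Step 11: ref 4 → HIT, frames=[1,3,4]
Total faults: 4

Answer: 4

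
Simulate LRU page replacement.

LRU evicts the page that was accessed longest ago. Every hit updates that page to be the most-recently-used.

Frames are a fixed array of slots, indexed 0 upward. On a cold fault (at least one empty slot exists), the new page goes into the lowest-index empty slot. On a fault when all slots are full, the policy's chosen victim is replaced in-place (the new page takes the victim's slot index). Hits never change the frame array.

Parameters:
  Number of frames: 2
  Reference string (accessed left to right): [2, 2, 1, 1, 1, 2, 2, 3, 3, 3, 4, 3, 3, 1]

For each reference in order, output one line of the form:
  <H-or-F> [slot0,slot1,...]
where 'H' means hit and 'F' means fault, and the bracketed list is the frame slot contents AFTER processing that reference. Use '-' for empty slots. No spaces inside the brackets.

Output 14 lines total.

F [2,-]
H [2,-]
F [2,1]
H [2,1]
H [2,1]
H [2,1]
H [2,1]
F [2,3]
H [2,3]
H [2,3]
F [4,3]
H [4,3]
H [4,3]
F [1,3]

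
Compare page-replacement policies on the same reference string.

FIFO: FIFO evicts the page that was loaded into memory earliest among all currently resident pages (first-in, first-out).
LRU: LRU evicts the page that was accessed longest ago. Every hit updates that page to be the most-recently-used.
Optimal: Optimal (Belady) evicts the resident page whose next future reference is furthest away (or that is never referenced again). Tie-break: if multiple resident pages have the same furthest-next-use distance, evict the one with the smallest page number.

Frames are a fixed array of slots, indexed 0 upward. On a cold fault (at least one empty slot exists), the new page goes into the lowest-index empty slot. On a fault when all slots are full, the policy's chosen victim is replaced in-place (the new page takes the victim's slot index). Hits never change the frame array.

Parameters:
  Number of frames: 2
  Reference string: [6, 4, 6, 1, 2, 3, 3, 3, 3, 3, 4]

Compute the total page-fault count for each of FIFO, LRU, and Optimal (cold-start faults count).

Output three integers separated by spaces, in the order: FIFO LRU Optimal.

--- FIFO ---
  step 0: ref 6 -> FAULT, frames=[6,-] (faults so far: 1)
  step 1: ref 4 -> FAULT, frames=[6,4] (faults so far: 2)
  step 2: ref 6 -> HIT, frames=[6,4] (faults so far: 2)
  step 3: ref 1 -> FAULT, evict 6, frames=[1,4] (faults so far: 3)
  step 4: ref 2 -> FAULT, evict 4, frames=[1,2] (faults so far: 4)
  step 5: ref 3 -> FAULT, evict 1, frames=[3,2] (faults so far: 5)
  step 6: ref 3 -> HIT, frames=[3,2] (faults so far: 5)
  step 7: ref 3 -> HIT, frames=[3,2] (faults so far: 5)
  step 8: ref 3 -> HIT, frames=[3,2] (faults so far: 5)
  step 9: ref 3 -> HIT, frames=[3,2] (faults so far: 5)
  step 10: ref 4 -> FAULT, evict 2, frames=[3,4] (faults so far: 6)
  FIFO total faults: 6
--- LRU ---
  step 0: ref 6 -> FAULT, frames=[6,-] (faults so far: 1)
  step 1: ref 4 -> FAULT, frames=[6,4] (faults so far: 2)
  step 2: ref 6 -> HIT, frames=[6,4] (faults so far: 2)
  step 3: ref 1 -> FAULT, evict 4, frames=[6,1] (faults so far: 3)
  step 4: ref 2 -> FAULT, evict 6, frames=[2,1] (faults so far: 4)
  step 5: ref 3 -> FAULT, evict 1, frames=[2,3] (faults so far: 5)
  step 6: ref 3 -> HIT, frames=[2,3] (faults so far: 5)
  step 7: ref 3 -> HIT, frames=[2,3] (faults so far: 5)
  step 8: ref 3 -> HIT, frames=[2,3] (faults so far: 5)
  step 9: ref 3 -> HIT, frames=[2,3] (faults so far: 5)
  step 10: ref 4 -> FAULT, evict 2, frames=[4,3] (faults so far: 6)
  LRU total faults: 6
--- Optimal ---
  step 0: ref 6 -> FAULT, frames=[6,-] (faults so far: 1)
  step 1: ref 4 -> FAULT, frames=[6,4] (faults so far: 2)
  step 2: ref 6 -> HIT, frames=[6,4] (faults so far: 2)
  step 3: ref 1 -> FAULT, evict 6, frames=[1,4] (faults so far: 3)
  step 4: ref 2 -> FAULT, evict 1, frames=[2,4] (faults so far: 4)
  step 5: ref 3 -> FAULT, evict 2, frames=[3,4] (faults so far: 5)
  step 6: ref 3 -> HIT, frames=[3,4] (faults so far: 5)
  step 7: ref 3 -> HIT, frames=[3,4] (faults so far: 5)
  step 8: ref 3 -> HIT, frames=[3,4] (faults so far: 5)
  step 9: ref 3 -> HIT, frames=[3,4] (faults so far: 5)
  step 10: ref 4 -> HIT, frames=[3,4] (faults so far: 5)
  Optimal total faults: 5

Answer: 6 6 5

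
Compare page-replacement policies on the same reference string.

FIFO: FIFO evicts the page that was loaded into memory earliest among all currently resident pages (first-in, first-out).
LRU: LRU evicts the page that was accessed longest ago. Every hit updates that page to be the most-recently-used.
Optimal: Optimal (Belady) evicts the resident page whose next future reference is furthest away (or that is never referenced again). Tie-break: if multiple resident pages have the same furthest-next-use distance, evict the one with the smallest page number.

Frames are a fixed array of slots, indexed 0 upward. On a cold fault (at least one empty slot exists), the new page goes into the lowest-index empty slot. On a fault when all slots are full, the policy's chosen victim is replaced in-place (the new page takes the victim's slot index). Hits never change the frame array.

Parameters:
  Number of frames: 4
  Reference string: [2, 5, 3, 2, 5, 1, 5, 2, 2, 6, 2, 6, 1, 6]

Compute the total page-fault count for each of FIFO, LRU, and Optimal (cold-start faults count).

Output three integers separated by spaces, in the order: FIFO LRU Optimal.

Answer: 6 5 5

Derivation:
--- FIFO ---
  step 0: ref 2 -> FAULT, frames=[2,-,-,-] (faults so far: 1)
  step 1: ref 5 -> FAULT, frames=[2,5,-,-] (faults so far: 2)
  step 2: ref 3 -> FAULT, frames=[2,5,3,-] (faults so far: 3)
  step 3: ref 2 -> HIT, frames=[2,5,3,-] (faults so far: 3)
  step 4: ref 5 -> HIT, frames=[2,5,3,-] (faults so far: 3)
  step 5: ref 1 -> FAULT, frames=[2,5,3,1] (faults so far: 4)
  step 6: ref 5 -> HIT, frames=[2,5,3,1] (faults so far: 4)
  step 7: ref 2 -> HIT, frames=[2,5,3,1] (faults so far: 4)
  step 8: ref 2 -> HIT, frames=[2,5,3,1] (faults so far: 4)
  step 9: ref 6 -> FAULT, evict 2, frames=[6,5,3,1] (faults so far: 5)
  step 10: ref 2 -> FAULT, evict 5, frames=[6,2,3,1] (faults so far: 6)
  step 11: ref 6 -> HIT, frames=[6,2,3,1] (faults so far: 6)
  step 12: ref 1 -> HIT, frames=[6,2,3,1] (faults so far: 6)
  step 13: ref 6 -> HIT, frames=[6,2,3,1] (faults so far: 6)
  FIFO total faults: 6
--- LRU ---
  step 0: ref 2 -> FAULT, frames=[2,-,-,-] (faults so far: 1)
  step 1: ref 5 -> FAULT, frames=[2,5,-,-] (faults so far: 2)
  step 2: ref 3 -> FAULT, frames=[2,5,3,-] (faults so far: 3)
  step 3: ref 2 -> HIT, frames=[2,5,3,-] (faults so far: 3)
  step 4: ref 5 -> HIT, frames=[2,5,3,-] (faults so far: 3)
  step 5: ref 1 -> FAULT, frames=[2,5,3,1] (faults so far: 4)
  step 6: ref 5 -> HIT, frames=[2,5,3,1] (faults so far: 4)
  step 7: ref 2 -> HIT, frames=[2,5,3,1] (faults so far: 4)
  step 8: ref 2 -> HIT, frames=[2,5,3,1] (faults so far: 4)
  step 9: ref 6 -> FAULT, evict 3, frames=[2,5,6,1] (faults so far: 5)
  step 10: ref 2 -> HIT, frames=[2,5,6,1] (faults so far: 5)
  step 11: ref 6 -> HIT, frames=[2,5,6,1] (faults so far: 5)
  step 12: ref 1 -> HIT, frames=[2,5,6,1] (faults so far: 5)
  step 13: ref 6 -> HIT, frames=[2,5,6,1] (faults so far: 5)
  LRU total faults: 5
--- Optimal ---
  step 0: ref 2 -> FAULT, frames=[2,-,-,-] (faults so far: 1)
  step 1: ref 5 -> FAULT, frames=[2,5,-,-] (faults so far: 2)
  step 2: ref 3 -> FAULT, frames=[2,5,3,-] (faults so far: 3)
  step 3: ref 2 -> HIT, frames=[2,5,3,-] (faults so far: 3)
  step 4: ref 5 -> HIT, frames=[2,5,3,-] (faults so far: 3)
  step 5: ref 1 -> FAULT, frames=[2,5,3,1] (faults so far: 4)
  step 6: ref 5 -> HIT, frames=[2,5,3,1] (faults so far: 4)
  step 7: ref 2 -> HIT, frames=[2,5,3,1] (faults so far: 4)
  step 8: ref 2 -> HIT, frames=[2,5,3,1] (faults so far: 4)
  step 9: ref 6 -> FAULT, evict 3, frames=[2,5,6,1] (faults so far: 5)
  step 10: ref 2 -> HIT, frames=[2,5,6,1] (faults so far: 5)
  step 11: ref 6 -> HIT, frames=[2,5,6,1] (faults so far: 5)
  step 12: ref 1 -> HIT, frames=[2,5,6,1] (faults so far: 5)
  step 13: ref 6 -> HIT, frames=[2,5,6,1] (faults so far: 5)
  Optimal total faults: 5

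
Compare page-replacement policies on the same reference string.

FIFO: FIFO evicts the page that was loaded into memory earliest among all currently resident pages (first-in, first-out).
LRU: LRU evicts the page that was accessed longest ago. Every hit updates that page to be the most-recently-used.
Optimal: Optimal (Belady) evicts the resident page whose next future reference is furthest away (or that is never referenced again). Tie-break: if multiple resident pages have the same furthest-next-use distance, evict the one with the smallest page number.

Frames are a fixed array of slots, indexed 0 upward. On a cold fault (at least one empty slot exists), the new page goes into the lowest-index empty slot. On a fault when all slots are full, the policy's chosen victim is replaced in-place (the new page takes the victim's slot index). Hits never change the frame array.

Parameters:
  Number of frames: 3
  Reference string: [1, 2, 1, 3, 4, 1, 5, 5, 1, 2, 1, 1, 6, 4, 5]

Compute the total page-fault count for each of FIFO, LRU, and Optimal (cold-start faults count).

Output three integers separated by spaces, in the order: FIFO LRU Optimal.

--- FIFO ---
  step 0: ref 1 -> FAULT, frames=[1,-,-] (faults so far: 1)
  step 1: ref 2 -> FAULT, frames=[1,2,-] (faults so far: 2)
  step 2: ref 1 -> HIT, frames=[1,2,-] (faults so far: 2)
  step 3: ref 3 -> FAULT, frames=[1,2,3] (faults so far: 3)
  step 4: ref 4 -> FAULT, evict 1, frames=[4,2,3] (faults so far: 4)
  step 5: ref 1 -> FAULT, evict 2, frames=[4,1,3] (faults so far: 5)
  step 6: ref 5 -> FAULT, evict 3, frames=[4,1,5] (faults so far: 6)
  step 7: ref 5 -> HIT, frames=[4,1,5] (faults so far: 6)
  step 8: ref 1 -> HIT, frames=[4,1,5] (faults so far: 6)
  step 9: ref 2 -> FAULT, evict 4, frames=[2,1,5] (faults so far: 7)
  step 10: ref 1 -> HIT, frames=[2,1,5] (faults so far: 7)
  step 11: ref 1 -> HIT, frames=[2,1,5] (faults so far: 7)
  step 12: ref 6 -> FAULT, evict 1, frames=[2,6,5] (faults so far: 8)
  step 13: ref 4 -> FAULT, evict 5, frames=[2,6,4] (faults so far: 9)
  step 14: ref 5 -> FAULT, evict 2, frames=[5,6,4] (faults so far: 10)
  FIFO total faults: 10
--- LRU ---
  step 0: ref 1 -> FAULT, frames=[1,-,-] (faults so far: 1)
  step 1: ref 2 -> FAULT, frames=[1,2,-] (faults so far: 2)
  step 2: ref 1 -> HIT, frames=[1,2,-] (faults so far: 2)
  step 3: ref 3 -> FAULT, frames=[1,2,3] (faults so far: 3)
  step 4: ref 4 -> FAULT, evict 2, frames=[1,4,3] (faults so far: 4)
  step 5: ref 1 -> HIT, frames=[1,4,3] (faults so far: 4)
  step 6: ref 5 -> FAULT, evict 3, frames=[1,4,5] (faults so far: 5)
  step 7: ref 5 -> HIT, frames=[1,4,5] (faults so far: 5)
  step 8: ref 1 -> HIT, frames=[1,4,5] (faults so far: 5)
  step 9: ref 2 -> FAULT, evict 4, frames=[1,2,5] (faults so far: 6)
  step 10: ref 1 -> HIT, frames=[1,2,5] (faults so far: 6)
  step 11: ref 1 -> HIT, frames=[1,2,5] (faults so far: 6)
  step 12: ref 6 -> FAULT, evict 5, frames=[1,2,6] (faults so far: 7)
  step 13: ref 4 -> FAULT, evict 2, frames=[1,4,6] (faults so far: 8)
  step 14: ref 5 -> FAULT, evict 1, frames=[5,4,6] (faults so far: 9)
  LRU total faults: 9
--- Optimal ---
  step 0: ref 1 -> FAULT, frames=[1,-,-] (faults so far: 1)
  step 1: ref 2 -> FAULT, frames=[1,2,-] (faults so far: 2)
  step 2: ref 1 -> HIT, frames=[1,2,-] (faults so far: 2)
  step 3: ref 3 -> FAULT, frames=[1,2,3] (faults so far: 3)
  step 4: ref 4 -> FAULT, evict 3, frames=[1,2,4] (faults so far: 4)
  step 5: ref 1 -> HIT, frames=[1,2,4] (faults so far: 4)
  step 6: ref 5 -> FAULT, evict 4, frames=[1,2,5] (faults so far: 5)
  step 7: ref 5 -> HIT, frames=[1,2,5] (faults so far: 5)
  step 8: ref 1 -> HIT, frames=[1,2,5] (faults so far: 5)
  step 9: ref 2 -> HIT, frames=[1,2,5] (faults so far: 5)
  step 10: ref 1 -> HIT, frames=[1,2,5] (faults so far: 5)
  step 11: ref 1 -> HIT, frames=[1,2,5] (faults so far: 5)
  step 12: ref 6 -> FAULT, evict 1, frames=[6,2,5] (faults so far: 6)
  step 13: ref 4 -> FAULT, evict 2, frames=[6,4,5] (faults so far: 7)
  step 14: ref 5 -> HIT, frames=[6,4,5] (faults so far: 7)
  Optimal total faults: 7

Answer: 10 9 7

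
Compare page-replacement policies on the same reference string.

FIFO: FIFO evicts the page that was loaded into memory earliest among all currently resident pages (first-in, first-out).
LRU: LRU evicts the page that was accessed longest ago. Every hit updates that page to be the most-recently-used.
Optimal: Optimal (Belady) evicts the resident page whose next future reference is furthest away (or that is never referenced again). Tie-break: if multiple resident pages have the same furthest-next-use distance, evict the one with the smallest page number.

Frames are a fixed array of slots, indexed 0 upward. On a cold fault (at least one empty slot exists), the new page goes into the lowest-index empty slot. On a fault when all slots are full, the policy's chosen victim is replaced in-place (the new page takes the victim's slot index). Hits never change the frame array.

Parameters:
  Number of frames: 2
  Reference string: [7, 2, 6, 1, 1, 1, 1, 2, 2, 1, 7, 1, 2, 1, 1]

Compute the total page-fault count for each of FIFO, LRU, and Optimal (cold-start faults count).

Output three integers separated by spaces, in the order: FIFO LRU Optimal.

Answer: 8 7 6

Derivation:
--- FIFO ---
  step 0: ref 7 -> FAULT, frames=[7,-] (faults so far: 1)
  step 1: ref 2 -> FAULT, frames=[7,2] (faults so far: 2)
  step 2: ref 6 -> FAULT, evict 7, frames=[6,2] (faults so far: 3)
  step 3: ref 1 -> FAULT, evict 2, frames=[6,1] (faults so far: 4)
  step 4: ref 1 -> HIT, frames=[6,1] (faults so far: 4)
  step 5: ref 1 -> HIT, frames=[6,1] (faults so far: 4)
  step 6: ref 1 -> HIT, frames=[6,1] (faults so far: 4)
  step 7: ref 2 -> FAULT, evict 6, frames=[2,1] (faults so far: 5)
  step 8: ref 2 -> HIT, frames=[2,1] (faults so far: 5)
  step 9: ref 1 -> HIT, frames=[2,1] (faults so far: 5)
  step 10: ref 7 -> FAULT, evict 1, frames=[2,7] (faults so far: 6)
  step 11: ref 1 -> FAULT, evict 2, frames=[1,7] (faults so far: 7)
  step 12: ref 2 -> FAULT, evict 7, frames=[1,2] (faults so far: 8)
  step 13: ref 1 -> HIT, frames=[1,2] (faults so far: 8)
  step 14: ref 1 -> HIT, frames=[1,2] (faults so far: 8)
  FIFO total faults: 8
--- LRU ---
  step 0: ref 7 -> FAULT, frames=[7,-] (faults so far: 1)
  step 1: ref 2 -> FAULT, frames=[7,2] (faults so far: 2)
  step 2: ref 6 -> FAULT, evict 7, frames=[6,2] (faults so far: 3)
  step 3: ref 1 -> FAULT, evict 2, frames=[6,1] (faults so far: 4)
  step 4: ref 1 -> HIT, frames=[6,1] (faults so far: 4)
  step 5: ref 1 -> HIT, frames=[6,1] (faults so far: 4)
  step 6: ref 1 -> HIT, frames=[6,1] (faults so far: 4)
  step 7: ref 2 -> FAULT, evict 6, frames=[2,1] (faults so far: 5)
  step 8: ref 2 -> HIT, frames=[2,1] (faults so far: 5)
  step 9: ref 1 -> HIT, frames=[2,1] (faults so far: 5)
  step 10: ref 7 -> FAULT, evict 2, frames=[7,1] (faults so far: 6)
  step 11: ref 1 -> HIT, frames=[7,1] (faults so far: 6)
  step 12: ref 2 -> FAULT, evict 7, frames=[2,1] (faults so far: 7)
  step 13: ref 1 -> HIT, frames=[2,1] (faults so far: 7)
  step 14: ref 1 -> HIT, frames=[2,1] (faults so far: 7)
  LRU total faults: 7
--- Optimal ---
  step 0: ref 7 -> FAULT, frames=[7,-] (faults so far: 1)
  step 1: ref 2 -> FAULT, frames=[7,2] (faults so far: 2)
  step 2: ref 6 -> FAULT, evict 7, frames=[6,2] (faults so far: 3)
  step 3: ref 1 -> FAULT, evict 6, frames=[1,2] (faults so far: 4)
  step 4: ref 1 -> HIT, frames=[1,2] (faults so far: 4)
  step 5: ref 1 -> HIT, frames=[1,2] (faults so far: 4)
  step 6: ref 1 -> HIT, frames=[1,2] (faults so far: 4)
  step 7: ref 2 -> HIT, frames=[1,2] (faults so far: 4)
  step 8: ref 2 -> HIT, frames=[1,2] (faults so far: 4)
  step 9: ref 1 -> HIT, frames=[1,2] (faults so far: 4)
  step 10: ref 7 -> FAULT, evict 2, frames=[1,7] (faults so far: 5)
  step 11: ref 1 -> HIT, frames=[1,7] (faults so far: 5)
  step 12: ref 2 -> FAULT, evict 7, frames=[1,2] (faults so far: 6)
  step 13: ref 1 -> HIT, frames=[1,2] (faults so far: 6)
  step 14: ref 1 -> HIT, frames=[1,2] (faults so far: 6)
  Optimal total faults: 6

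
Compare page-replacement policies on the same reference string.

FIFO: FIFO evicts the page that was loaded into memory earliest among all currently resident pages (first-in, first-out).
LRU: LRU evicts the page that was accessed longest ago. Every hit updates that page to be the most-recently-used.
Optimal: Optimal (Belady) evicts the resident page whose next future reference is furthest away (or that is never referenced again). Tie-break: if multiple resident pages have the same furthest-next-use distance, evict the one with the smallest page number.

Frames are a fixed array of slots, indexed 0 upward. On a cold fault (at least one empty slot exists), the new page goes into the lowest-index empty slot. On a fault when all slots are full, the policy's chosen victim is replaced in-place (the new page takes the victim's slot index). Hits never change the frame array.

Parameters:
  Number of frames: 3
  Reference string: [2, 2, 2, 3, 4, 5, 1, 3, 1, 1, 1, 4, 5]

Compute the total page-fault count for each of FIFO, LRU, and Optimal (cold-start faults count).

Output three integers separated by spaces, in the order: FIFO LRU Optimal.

Answer: 8 8 6

Derivation:
--- FIFO ---
  step 0: ref 2 -> FAULT, frames=[2,-,-] (faults so far: 1)
  step 1: ref 2 -> HIT, frames=[2,-,-] (faults so far: 1)
  step 2: ref 2 -> HIT, frames=[2,-,-] (faults so far: 1)
  step 3: ref 3 -> FAULT, frames=[2,3,-] (faults so far: 2)
  step 4: ref 4 -> FAULT, frames=[2,3,4] (faults so far: 3)
  step 5: ref 5 -> FAULT, evict 2, frames=[5,3,4] (faults so far: 4)
  step 6: ref 1 -> FAULT, evict 3, frames=[5,1,4] (faults so far: 5)
  step 7: ref 3 -> FAULT, evict 4, frames=[5,1,3] (faults so far: 6)
  step 8: ref 1 -> HIT, frames=[5,1,3] (faults so far: 6)
  step 9: ref 1 -> HIT, frames=[5,1,3] (faults so far: 6)
  step 10: ref 1 -> HIT, frames=[5,1,3] (faults so far: 6)
  step 11: ref 4 -> FAULT, evict 5, frames=[4,1,3] (faults so far: 7)
  step 12: ref 5 -> FAULT, evict 1, frames=[4,5,3] (faults so far: 8)
  FIFO total faults: 8
--- LRU ---
  step 0: ref 2 -> FAULT, frames=[2,-,-] (faults so far: 1)
  step 1: ref 2 -> HIT, frames=[2,-,-] (faults so far: 1)
  step 2: ref 2 -> HIT, frames=[2,-,-] (faults so far: 1)
  step 3: ref 3 -> FAULT, frames=[2,3,-] (faults so far: 2)
  step 4: ref 4 -> FAULT, frames=[2,3,4] (faults so far: 3)
  step 5: ref 5 -> FAULT, evict 2, frames=[5,3,4] (faults so far: 4)
  step 6: ref 1 -> FAULT, evict 3, frames=[5,1,4] (faults so far: 5)
  step 7: ref 3 -> FAULT, evict 4, frames=[5,1,3] (faults so far: 6)
  step 8: ref 1 -> HIT, frames=[5,1,3] (faults so far: 6)
  step 9: ref 1 -> HIT, frames=[5,1,3] (faults so far: 6)
  step 10: ref 1 -> HIT, frames=[5,1,3] (faults so far: 6)
  step 11: ref 4 -> FAULT, evict 5, frames=[4,1,3] (faults so far: 7)
  step 12: ref 5 -> FAULT, evict 3, frames=[4,1,5] (faults so far: 8)
  LRU total faults: 8
--- Optimal ---
  step 0: ref 2 -> FAULT, frames=[2,-,-] (faults so far: 1)
  step 1: ref 2 -> HIT, frames=[2,-,-] (faults so far: 1)
  step 2: ref 2 -> HIT, frames=[2,-,-] (faults so far: 1)
  step 3: ref 3 -> FAULT, frames=[2,3,-] (faults so far: 2)
  step 4: ref 4 -> FAULT, frames=[2,3,4] (faults so far: 3)
  step 5: ref 5 -> FAULT, evict 2, frames=[5,3,4] (faults so far: 4)
  step 6: ref 1 -> FAULT, evict 5, frames=[1,3,4] (faults so far: 5)
  step 7: ref 3 -> HIT, frames=[1,3,4] (faults so far: 5)
  step 8: ref 1 -> HIT, frames=[1,3,4] (faults so far: 5)
  step 9: ref 1 -> HIT, frames=[1,3,4] (faults so far: 5)
  step 10: ref 1 -> HIT, frames=[1,3,4] (faults so far: 5)
  step 11: ref 4 -> HIT, frames=[1,3,4] (faults so far: 5)
  step 12: ref 5 -> FAULT, evict 1, frames=[5,3,4] (faults so far: 6)
  Optimal total faults: 6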